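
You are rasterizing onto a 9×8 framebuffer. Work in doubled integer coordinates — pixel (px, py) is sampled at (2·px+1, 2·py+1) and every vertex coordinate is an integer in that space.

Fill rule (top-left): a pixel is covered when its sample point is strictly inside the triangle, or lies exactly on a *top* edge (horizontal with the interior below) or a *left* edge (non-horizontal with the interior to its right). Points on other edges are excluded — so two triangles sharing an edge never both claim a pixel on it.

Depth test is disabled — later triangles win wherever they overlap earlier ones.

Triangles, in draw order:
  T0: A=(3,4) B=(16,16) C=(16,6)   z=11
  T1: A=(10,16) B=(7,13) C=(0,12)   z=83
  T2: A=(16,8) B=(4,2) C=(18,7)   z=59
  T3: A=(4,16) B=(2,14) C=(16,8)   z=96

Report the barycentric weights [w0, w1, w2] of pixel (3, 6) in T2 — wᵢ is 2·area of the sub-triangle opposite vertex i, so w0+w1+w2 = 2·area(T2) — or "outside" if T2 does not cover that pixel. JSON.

T0:
  2·area = 130  (B↔C swapped to make it positive)
  edge (3, 4)→(16, 6): d=(13,2) right/bottom  bias=-1
  edge (16, 6)→(16, 16): d=(0,10) right/bottom  bias=-1
  edge (16, 16)→(3, 4): d=(-13,-12) top-left  bias=+0
    (2,2)@(5, 5): e=[9,110,11] → █
    (3,2)@(7, 5): e=[5,90,35] → █
    (4,2)@(9, 5): e=[1,70,59] → █
    (5,2)@(11, 5): e=[-3,50,83] → ·
    (2,3)@(5, 7): e=[35,110,-15] → ·
    (3,3)@(7, 7): e=[31,90,9] → █
    (5,3)@(11, 7): e=[23,50,57] → █
    (6,3)@(13, 7): e=[19,30,81] → █
    (7,3)@(15, 7): e=[15,10,105] → █
    (8,3)@(17, 7): e=[11,-10,129] → ·
    (3,4)@(7, 9): e=[57,90,-17] → ·
    (4,4)@(9, 9): e=[53,70,7] → █
  covered (18 px):
    · · · · · · · · ·
    · · · · · · · · ·
    · · █ █ █ · · · ·
    · · · █ █ █ █ █ ·
    · · · · █ █ █ █ ·
    · · · · · █ █ █ ·
    · · · · · · █ █ ·
    · · · · · · · █ ·
T1:
  2·area = 18  (B↔C swapped to make it positive)
  edge (10, 16)→(0, 12): d=(-10,-4) top-left  bias=+0
  edge (0, 12)→(7, 13): d=(7,1) right/bottom  bias=-1
  edge (7, 13)→(10, 16): d=(3,3) right/bottom  bias=-1
    (0,3)@(1, 7): e=[54,-36,0] → ·  [on edge]
    (1,4)@(3, 9): e=[42,-24,0] → ·  [on edge]
    (2,5)@(5, 11): e=[30,-12,0] → ·  [on edge]
    (1,6)@(3, 13): e=[2,4,12] → █
    (2,6)@(5, 13): e=[10,2,6] → █
    (3,6)@(7, 13): e=[18,0,0] → ·  [on edge]
    (1,7)@(3, 15): e=[-18,18,18] → ·
    (2,7)@(5, 15): e=[-10,16,12] → ·
    (4,7)@(9, 15): e=[6,12,0] → ·  [on edge]
  covered (2 px):
    · · · · · · · · ·
    · · · · · · · · ·
    · · · · · · · · ·
    · · · · · · · · ·
    · · · · · · · · ·
    · · · · · · · · ·
    · █ █ · · · · · ·
    · · · · · · · · ·
T2:
  2·area = 24
  edge (16, 8)→(4, 2): d=(-12,-6) top-left  bias=+0
  edge (4, 2)→(18, 7): d=(14,5) right/bottom  bias=-1
  edge (18, 7)→(16, 8): d=(-2,1) right/bottom  bias=-1
    (5,2)@(11, 5): e=[6,7,11] → █
    (6,2)@(13, 5): e=[18,-3,9] → ·
    (5,3)@(11, 7): e=[-18,35,7] → ·
    (7,3)@(15, 7): e=[6,15,3] → █
    (8,3)@(17, 7): e=[18,5,1] → █
    (7,4)@(15, 9): e=[-18,43,-1] → ·
    (8,4)@(17, 9): e=[-6,33,-3] → ·
  covered (3 px):
    · · · · · · · · ·
    · · · · · · · · ·
    · · · · · █ · · ·
    · · · · · · · █ █
    · · · · · · · · ·
    · · · · · · · · ·
    · · · · · · · · ·
    · · · · · · · · ·
T3:
  2·area = 40
  edge (4, 16)→(2, 14): d=(-2,-2) top-left  bias=+0
  edge (2, 14)→(16, 8): d=(14,-6) top-left  bias=+0
  edge (16, 8)→(4, 16): d=(-12,8) right/bottom  bias=-1
    (4,5)@(9, 11): e=[20,0,20] → █  [on edge]
    (5,5)@(11, 11): e=[24,12,4] → █
    (6,5)@(13, 11): e=[28,24,-12] → ·
    (0,6)@(1, 13): e=[0,-20,60] → ·  [on edge]
    (2,6)@(5, 13): e=[8,4,28] → █
    (3,6)@(7, 13): e=[12,16,12] → █
    (4,6)@(9, 13): e=[16,28,-4] → ·
    (5,6)@(11, 13): e=[20,40,-20] → ·
    (1,7)@(3, 15): e=[0,20,20] → █  [on edge]
    (3,7)@(7, 15): e=[8,44,-12] → ·
  covered (6 px):
    · · · · · · · · ·
    · · · · · · · · ·
    · · · · · · · · ·
    · · · · · · · · ·
    · · · · · · · · ·
    · · · · █ █ · · ·
    · · █ █ · · · · ·
    · █ █ · · · · · ·

Result: "outside"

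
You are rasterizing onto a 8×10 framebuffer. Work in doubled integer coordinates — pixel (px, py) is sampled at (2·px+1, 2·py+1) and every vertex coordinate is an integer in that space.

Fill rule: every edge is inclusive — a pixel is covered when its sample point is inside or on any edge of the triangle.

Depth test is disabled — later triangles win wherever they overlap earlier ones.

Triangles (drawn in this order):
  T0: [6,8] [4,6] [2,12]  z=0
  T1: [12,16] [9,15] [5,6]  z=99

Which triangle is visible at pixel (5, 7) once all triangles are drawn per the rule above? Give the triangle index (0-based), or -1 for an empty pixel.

T0:
  2·area = 16  (B↔C swapped to make it positive)
  edge (6, 8)→(2, 12): d=(-4,4) inclusive
  edge (2, 12)→(4, 6): d=(2,-6) inclusive
  edge (4, 6)→(6, 8): d=(2,2) inclusive
    (6,0)@(13, 1): e=[0,44,-28] → ·  [on edge]
    (0,1)@(1, 3): e=[40,-24,0] → ·  [on edge]
    (2,1)@(5, 3): e=[24,0,-8] → ·  [on edge]
    (5,1)@(11, 3): e=[0,36,-20] → ·  [on edge]
    (1,2)@(3, 5): e=[24,-8,0] → ·  [on edge]
    (4,2)@(9, 5): e=[0,28,-12] → ·  [on edge]
    (2,3)@(5, 7): e=[8,8,0] → █  [on edge]
    (3,3)@(7, 7): e=[0,20,-4] → ·  [on edge]
    (1,4)@(3, 9): e=[8,0,8] → █  [on edge]
    (2,4)@(5, 9): e=[0,12,4] → █  [on edge]
    (3,4)@(7, 9): e=[-8,24,0] → ·  [on edge]
    (1,5)@(3, 11): e=[0,4,12] → █  [on edge]
    (4,5)@(9, 11): e=[-24,40,0] → ·  [on edge]
    (0,6)@(1, 13): e=[0,-4,20] → ·  [on edge]
    (5,6)@(11, 13): e=[-40,56,0] → ·  [on edge]
    (0,7)@(1, 15): e=[-8,0,24] → ·  [on edge]
    (6,7)@(13, 15): e=[-56,72,0] → ·  [on edge]
    (7,8)@(15, 17): e=[-72,88,0] → ·  [on edge]
  covered (4 px):
    · · · · · · · ·
    · · · · · · · ·
    · · · · · · · ·
    · · █ · · · · ·
    · █ █ · · · · ·
    · █ · · · · · ·
    · · · · · · · ·
    · · · · · · · ·
    · · · · · · · ·
    · · · · · · · ·
T1:
  2·area = 23
  edge (12, 16)→(9, 15): d=(-3,-1) inclusive
  edge (9, 15)→(5, 6): d=(-4,-9) inclusive
  edge (5, 6)→(12, 16): d=(7,10) inclusive
    (3,4)@(7, 9): e=[16,6,1] → █
    (4,4)@(9, 9): e=[18,24,-19] → ·
    (3,5)@(7, 11): e=[10,-2,15] → ·
    (1,6)@(3, 13): e=[0,-46,69] → ·  [on edge]
    (4,6)@(9, 13): e=[6,8,9] → █
    (5,6)@(11, 13): e=[8,26,-11] → ·
    (4,7)@(9, 15): e=[0,0,23] → █  [on edge]
    (5,7)@(11, 15): e=[2,18,3] → █
    (6,7)@(13, 15): e=[4,36,-17] → ·
    (4,8)@(9, 17): e=[-6,-8,37] → ·
    (5,8)@(11, 17): e=[-4,10,17] → ·
    (7,8)@(15, 17): e=[0,46,-23] → ·  [on edge]
  covered (4 px):
    · · · · · · · ·
    · · · · · · · ·
    · · · · · · · ·
    · · · · · · · ·
    · · · █ · · · ·
    · · · · · · · ·
    · · · · █ · · ·
    · · · · █ █ · ·
    · · · · · · · ·
    · · · · · · · ·

Z-buffer (winner per pixel, '.' = empty):
  . . . . . . . .
  . . . . . . . .
  . . . . . . . .
  . . 0 . . . . .
  . 0 0 1 . . . .
  . 0 . . . . . .
  . . . . 1 . . .
  . . . . 1 1 . .
  . . . . . . . .
  . . . . . . . .

Answer: 1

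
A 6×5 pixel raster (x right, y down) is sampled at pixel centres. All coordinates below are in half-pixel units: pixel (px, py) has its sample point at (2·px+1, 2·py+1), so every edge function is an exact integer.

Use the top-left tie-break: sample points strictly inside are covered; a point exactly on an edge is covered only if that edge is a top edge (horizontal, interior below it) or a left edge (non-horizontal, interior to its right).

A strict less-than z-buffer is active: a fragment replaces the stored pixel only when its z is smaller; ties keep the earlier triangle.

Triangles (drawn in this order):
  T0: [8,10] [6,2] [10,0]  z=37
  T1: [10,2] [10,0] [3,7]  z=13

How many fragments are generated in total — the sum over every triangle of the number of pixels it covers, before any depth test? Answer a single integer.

T0:
  2·area = 36
  edge (8, 10)→(6, 2): d=(-2,-8) top-left  bias=+0
  edge (6, 2)→(10, 0): d=(4,-2) top-left  bias=+0
  edge (10, 0)→(8, 10): d=(-2,10) right/bottom  bias=-1
    (4,0)@(9, 1): e=[26,2,8] → █
    (5,0)@(11, 1): e=[42,6,-12] → ·
    (3,1)@(7, 3): e=[6,6,24] → █
    (5,1)@(11, 3): e=[38,14,-16] → ·
    (3,2)@(7, 5): e=[2,14,20] → █
    (4,2)@(9, 5): e=[18,18,0] → ·  [on edge]
    (3,3)@(7, 7): e=[-2,22,16] → ·
  covered (4 px):
    · · · · █ ·
    · · · █ █ ·
    · · · █ · ·
    · · · · · ·
    · · · · · ·
T1:
  2·area = 14  (B↔C swapped to make it positive)
  edge (10, 2)→(3, 7): d=(-7,5) right/bottom  bias=-1
  edge (3, 7)→(10, 0): d=(7,-7) top-left  bias=+0
  edge (10, 0)→(10, 2): d=(0,2) right/bottom  bias=-1
    (4,0)@(9, 1): e=[12,0,2] → █  [on edge]
    (5,0)@(11, 1): e=[2,14,-2] → ·
    (3,1)@(7, 3): e=[8,0,6] → █  [on edge]
    (4,1)@(9, 3): e=[-2,14,2] → ·
    (2,2)@(5, 5): e=[4,0,10] → █  [on edge]
    (3,2)@(7, 5): e=[-6,14,6] → ·
    (1,3)@(3, 7): e=[0,0,14] → ·  [on edge]
    (2,3)@(5, 7): e=[-10,14,10] → ·
    (0,4)@(1, 9): e=[-4,0,18] → ·  [on edge]
  covered (3 px):
    · · · · █ ·
    · · · █ · ·
    · · █ · · ·
    · · · · · ·
    · · · · · ·

Result: 7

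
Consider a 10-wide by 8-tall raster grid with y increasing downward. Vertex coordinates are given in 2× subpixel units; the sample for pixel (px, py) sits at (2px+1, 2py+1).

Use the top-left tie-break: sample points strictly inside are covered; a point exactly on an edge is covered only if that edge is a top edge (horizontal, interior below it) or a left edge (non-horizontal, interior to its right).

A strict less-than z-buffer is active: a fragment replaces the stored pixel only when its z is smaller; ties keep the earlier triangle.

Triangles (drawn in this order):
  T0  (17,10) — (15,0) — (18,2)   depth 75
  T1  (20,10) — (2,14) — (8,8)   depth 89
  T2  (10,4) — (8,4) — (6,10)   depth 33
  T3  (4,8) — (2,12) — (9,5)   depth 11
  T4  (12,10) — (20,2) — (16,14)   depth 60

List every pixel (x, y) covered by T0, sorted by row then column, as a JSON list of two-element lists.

T0:
  2·area = 26
  edge (17, 10)→(15, 0): d=(-2,-10) top-left  bias=+0
  edge (15, 0)→(18, 2): d=(3,2) right/bottom  bias=-1
  edge (18, 2)→(17, 10): d=(-1,8) right/bottom  bias=-1
    (8,1)@(17, 3): e=[14,5,7] → #
    (9,1)@(19, 3): e=[34,1,-9] → ·
    (8,2)@(17, 5): e=[10,11,5] → #
    (9,2)@(19, 5): e=[30,7,-11] → ·
    (8,3)@(17, 7): e=[6,17,3] → #
    (9,3)@(19, 7): e=[26,13,-13] → ·
    (8,4)@(17, 9): e=[2,23,1] → #
    (9,4)@(19, 9): e=[22,19,-15] → ·
    (8,5)@(17, 11): e=[-2,29,-1] → ·
  covered (4 px):
    · · · · · · · · · ·
    · · · · · · · · # ·
    · · · · · · · · # ·
    · · · · · · · · # ·
    · · · · · · · · # ·
    · · · · · · · · · ·
    · · · · · · · · · ·
    · · · · · · · · · ·
T1:
  2·area = 84
  edge (20, 10)→(2, 14): d=(-18,4) right/bottom  bias=-1
  edge (2, 14)→(8, 8): d=(6,-6) top-left  bias=+0
  edge (8, 8)→(20, 10): d=(12,2) right/bottom  bias=-1
    (7,0)@(15, 1): e=[182,0,-98] → ·  [on edge]
    (6,1)@(13, 3): e=[154,0,-70] → ·  [on edge]
    (5,2)@(11, 5): e=[126,0,-42] → ·  [on edge]
    (4,3)@(9, 7): e=[98,0,-14] → ·  [on edge]
    (3,4)@(7, 9): e=[70,0,14] → #  [on edge]
    (4,4)@(9, 9): e=[62,12,10] → #
    (5,4)@(11, 9): e=[54,24,6] → #
    (6,4)@(13, 9): e=[46,36,2] → #
    (7,4)@(15, 9): e=[38,48,-2] → ·
    (2,5)@(5, 11): e=[42,0,42] → #  [on edge]
    (7,5)@(15, 11): e=[2,60,22] → #
    (8,5)@(17, 11): e=[-6,72,18] → ·
    (1,6)@(3, 13): e=[14,0,70] → #  [on edge]
    (0,7)@(1, 15): e=[-14,0,98] → ·  [on edge]
  covered (12 px):
    · · · · · · · · · ·
    · · · · · · · · · ·
    · · · · · · · · · ·
    · · · · · · · · · ·
    · · · # # # # · · ·
    · · # # # # # # · ·
    · # # · · · · · · ·
    · · · · · · · · · ·
T2:
  2·area = 12  (B↔C swapped to make it positive)
  edge (10, 4)→(6, 10): d=(-4,6) right/bottom  bias=-1
  edge (6, 10)→(8, 4): d=(2,-6) top-left  bias=+0
  edge (8, 4)→(10, 4): d=(2,0) top-left  bias=+0
    (4,0)@(9, 1): e=[18,0,-6] → ·  [on edge]
    (4,2)@(9, 5): e=[2,8,2] → #
    (5,2)@(11, 5): e=[-10,20,2] → ·
    (3,3)@(7, 7): e=[6,0,6] → #  [on edge]
    (4,3)@(9, 7): e=[-6,12,6] → ·
    (3,4)@(7, 9): e=[-2,4,10] → ·
    (2,6)@(5, 13): e=[-6,0,18] → ·  [on edge]
  covered (2 px):
    · · · · · · · · · ·
    · · · · · · · · · ·
    · · · · # · · · · ·
    · · · # · · · · · ·
    · · · · · · · · · ·
    · · · · · · · · · ·
    · · · · · · · · · ·
    · · · · · · · · · ·
T3:
  2·area = 14  (B↔C swapped to make it positive)
  edge (4, 8)→(9, 5): d=(5,-3) top-left  bias=+0
  edge (9, 5)→(2, 12): d=(-7,7) right/bottom  bias=-1
  edge (2, 12)→(4, 8): d=(2,-4) top-left  bias=+0
    (6,0)@(13, 1): e=[-8,0,22] → ·  [on edge]
    (5,1)@(11, 3): e=[-4,0,18] → ·  [on edge]
    (4,2)@(9, 5): e=[0,0,14] → ·  [on edge]
    (3,3)@(7, 7): e=[4,0,10] → ·  [on edge]
    (2,4)@(5, 9): e=[8,0,6] → ·  [on edge]
    (1,5)@(3, 11): e=[12,0,2] → ·  [on edge]
    (0,6)@(1, 13): e=[16,0,-2] → ·  [on edge]
  covered (0 px):
    · · · · · · · · · ·
    · · · · · · · · · ·
    · · · · · · · · · ·
    · · · · · · · · · ·
    · · · · · · · · · ·
    · · · · · · · · · ·
    · · · · · · · · · ·
    · · · · · · · · · ·
T4:
  2·area = 64
  edge (12, 10)→(20, 2): d=(8,-8) top-left  bias=+0
  edge (20, 2)→(16, 14): d=(-4,12) right/bottom  bias=-1
  edge (16, 14)→(12, 10): d=(-4,-4) top-left  bias=+0
    (1,0)@(3, 1): e=[-144,208,0] → ·  [on edge]
    (2,1)@(5, 3): e=[-112,176,0] → ·  [on edge]
    (9,1)@(19, 3): e=[0,8,56] → #  [on edge]
    (3,2)@(7, 5): e=[-80,144,0] → ·  [on edge]
    (8,2)@(17, 5): e=[0,24,40] → #  [on edge]
    (9,2)@(19, 5): e=[16,0,48] → ·  [on edge]
    (4,3)@(9, 7): e=[-48,112,0] → ·  [on edge]
    (7,3)@(15, 7): e=[0,40,24] → #  [on edge]
    (9,3)@(19, 7): e=[32,-8,40] → ·
    (5,4)@(11, 9): e=[-16,80,0] → ·  [on edge]
    (6,4)@(13, 9): e=[0,56,8] → #  [on edge]
    (9,4)@(19, 9): e=[48,-16,32] → ·
    (5,5)@(11, 11): e=[0,72,-8] → ·  [on edge]
    (6,5)@(13, 11): e=[16,48,0] → #  [on edge]
    (8,5)@(17, 11): e=[48,0,16] → ·  [on edge]
    (4,6)@(9, 13): e=[0,88,-24] → ·  [on edge]
    (7,6)@(15, 13): e=[48,16,0] → #  [on edge]
    (3,7)@(7, 15): e=[0,104,-40] → ·  [on edge]
    (8,7)@(17, 15): e=[80,-16,0] → ·  [on edge]
  covered (10 px):
    · · · · · · · · · ·
    · · · · · · · · · #
    · · · · · · · · # ·
    · · · · · · · # # ·
    · · · · · · # # # ·
    · · · · · · # # · ·
    · · · · · · · # · ·
    · · · · · · · · · ·

Final: [[8,1],[8,2],[8,3],[8,4]]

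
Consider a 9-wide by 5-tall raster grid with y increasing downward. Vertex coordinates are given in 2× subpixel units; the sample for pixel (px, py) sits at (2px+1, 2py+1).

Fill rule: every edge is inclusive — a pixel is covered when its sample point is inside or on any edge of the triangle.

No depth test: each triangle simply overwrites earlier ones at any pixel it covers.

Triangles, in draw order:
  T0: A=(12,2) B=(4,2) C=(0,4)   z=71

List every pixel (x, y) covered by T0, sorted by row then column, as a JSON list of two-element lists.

T0:
  2·area = 16  (B↔C swapped to make it positive)
  edge (12, 2)→(0, 4): d=(-12,2) inclusive
  edge (0, 4)→(4, 2): d=(4,-2) inclusive
  edge (4, 2)→(12, 2): d=(8,0) inclusive
    (1,1)@(3, 3): e=[6,2,8] → X
    (2,1)@(5, 3): e=[2,6,8] → X
    (3,1)@(7, 3): e=[-2,10,8] → .
    (1,2)@(3, 5): e=[-18,10,24] → .
    (2,2)@(5, 5): e=[-22,14,24] → .
  covered (2 px):
    . . . . . . . . .
    . X X . . . . . .
    . . . . . . . . .
    . . . . . . . . .
    . . . . . . . . .

Result: [[1,1],[2,1]]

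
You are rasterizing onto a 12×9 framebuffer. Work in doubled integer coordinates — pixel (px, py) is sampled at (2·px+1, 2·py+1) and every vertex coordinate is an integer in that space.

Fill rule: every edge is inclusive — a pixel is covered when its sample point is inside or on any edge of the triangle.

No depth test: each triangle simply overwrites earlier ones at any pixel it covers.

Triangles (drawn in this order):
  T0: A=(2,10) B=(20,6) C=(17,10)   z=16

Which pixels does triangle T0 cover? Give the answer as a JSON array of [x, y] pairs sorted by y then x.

T0:
  2·area = 60
  edge (2, 10)→(20, 6): d=(18,-4) inclusive
  edge (20, 6)→(17, 10): d=(-3,4) inclusive
  edge (17, 10)→(2, 10): d=(-15,0) inclusive
    (8,3)@(17, 7): e=[6,9,45] → █
    (9,3)@(19, 7): e=[14,1,45] → █
    (10,3)@(21, 7): e=[22,-7,45] → ·
    (3,4)@(7, 9): e=[2,43,15] → █
    (4,4)@(9, 9): e=[10,35,15] → █
    (5,4)@(11, 9): e=[18,27,15] → █
    (6,4)@(13, 9): e=[26,19,15] → █
    (7,4)@(15, 9): e=[34,11,15] → █
    (9,4)@(19, 9): e=[50,-5,15] → ·
    (3,5)@(7, 11): e=[38,37,-15] → ·
    (4,5)@(9, 11): e=[46,29,-15] → ·
    (5,5)@(11, 11): e=[54,21,-15] → ·
  covered (8 px):
    · · · · · · · · · · · ·
    · · · · · · · · · · · ·
    · · · · · · · · · · · ·
    · · · · · · · · █ █ · ·
    · · · █ █ █ █ █ █ · · ·
    · · · · · · · · · · · ·
    · · · · · · · · · · · ·
    · · · · · · · · · · · ·
    · · · · · · · · · · · ·

Final: [[8,3],[9,3],[3,4],[4,4],[5,4],[6,4],[7,4],[8,4]]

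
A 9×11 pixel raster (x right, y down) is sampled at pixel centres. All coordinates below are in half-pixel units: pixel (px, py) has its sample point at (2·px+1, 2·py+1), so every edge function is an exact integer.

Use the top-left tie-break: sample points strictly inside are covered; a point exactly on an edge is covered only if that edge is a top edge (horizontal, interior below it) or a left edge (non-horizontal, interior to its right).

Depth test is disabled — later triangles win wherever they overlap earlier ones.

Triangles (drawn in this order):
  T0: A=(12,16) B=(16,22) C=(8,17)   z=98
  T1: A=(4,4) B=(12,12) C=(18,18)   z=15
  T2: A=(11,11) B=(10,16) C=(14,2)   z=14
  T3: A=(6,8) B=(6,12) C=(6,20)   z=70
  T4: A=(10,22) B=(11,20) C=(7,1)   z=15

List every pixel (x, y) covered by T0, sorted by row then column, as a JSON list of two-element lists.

T0:
  2·area = 28
  edge (12, 16)→(16, 22): d=(4,6) right/bottom  bias=-1
  edge (16, 22)→(8, 17): d=(-8,-5) top-left  bias=+0
  edge (8, 17)→(12, 16): d=(4,-1) top-left  bias=+0
    (4,8)@(9, 17): e=[22,5,1] → #
    (5,8)@(11, 17): e=[10,15,3] → #
    (6,8)@(13, 17): e=[-2,25,5] → ·
    (4,9)@(9, 19): e=[30,-11,9] → ·
    (5,9)@(11, 19): e=[18,-1,11] → ·
    (6,9)@(13, 19): e=[6,9,13] → #
    (7,9)@(15, 19): e=[-6,19,15] → ·
    (6,10)@(13, 21): e=[14,-7,21] → ·
    (7,10)@(15, 21): e=[2,3,23] → #
    (8,10)@(17, 21): e=[-10,13,25] → ·
  covered (4 px):
    · · · · · · · · ·
    · · · · · · · · ·
    · · · · · · · · ·
    · · · · · · · · ·
    · · · · · · · · ·
    · · · · · · · · ·
    · · · · · · · · ·
    · · · · · · · · ·
    · · · · # # · · ·
    · · · · · · # · ·
    · · · · · · · # ·
T1:
  degenerate (2·area = 0) — covers nothing
T2:
  2·area = 6  (B↔C swapped to make it positive)
  edge (11, 11)→(14, 2): d=(3,-9) top-left  bias=+0
  edge (14, 2)→(10, 16): d=(-4,14) right/bottom  bias=-1
  edge (10, 16)→(11, 11): d=(1,-5) top-left  bias=+0
    (6,0)@(13, 1): e=[-12,18,0] → ·  [on edge]
    (6,2)@(13, 5): e=[0,2,4] → #  [on edge]
    (7,2)@(15, 5): e=[18,-26,14] → ·
    (6,3)@(13, 7): e=[6,-6,6] → ·
    (5,5)@(11, 11): e=[0,6,0] → #  [on edge]
    (6,5)@(13, 11): e=[18,-22,10] → ·
    (5,6)@(11, 13): e=[6,-2,2] → ·
    (4,8)@(9, 17): e=[0,10,-4] → ·  [on edge]
    (4,10)@(9, 21): e=[12,-6,0] → ·  [on edge]
  covered (2 px):
    · · · · · · · · ·
    · · · · · · · · ·
    · · · · · · # · ·
    · · · · · · · · ·
    · · · · · · · · ·
    · · · · · # · · ·
    · · · · · · · · ·
    · · · · · · · · ·
    · · · · · · · · ·
    · · · · · · · · ·
    · · · · · · · · ·
T3:
  degenerate (2·area = 0) — covers nothing
T4:
  2·area = 27  (B↔C swapped to make it positive)
  edge (10, 22)→(7, 1): d=(-3,-21) top-left  bias=+0
  edge (7, 1)→(11, 20): d=(4,19) right/bottom  bias=-1
  edge (11, 20)→(10, 22): d=(-1,2) right/bottom  bias=-1
    (3,0)@(7, 1): e=[0,0,27] → ·  [on edge]
    (4,5)@(9, 11): e=[12,2,13] → #
    (5,5)@(11, 11): e=[54,-36,9] → ·
    (4,6)@(9, 13): e=[6,10,11] → #
    (5,6)@(11, 13): e=[48,-28,7] → ·
    (4,7)@(9, 15): e=[0,18,9] → #  [on edge]
    (5,7)@(11, 15): e=[42,-20,5] → ·
    (4,8)@(9, 17): e=[-6,26,7] → ·
  covered (3 px):
    · · · · · · · · ·
    · · · · · · · · ·
    · · · · · · · · ·
    · · · · · · · · ·
    · · · · · · · · ·
    · · · · # · · · ·
    · · · · # · · · ·
    · · · · # · · · ·
    · · · · · · · · ·
    · · · · · · · · ·
    · · · · · · · · ·

Final: [[4,8],[5,8],[6,9],[7,10]]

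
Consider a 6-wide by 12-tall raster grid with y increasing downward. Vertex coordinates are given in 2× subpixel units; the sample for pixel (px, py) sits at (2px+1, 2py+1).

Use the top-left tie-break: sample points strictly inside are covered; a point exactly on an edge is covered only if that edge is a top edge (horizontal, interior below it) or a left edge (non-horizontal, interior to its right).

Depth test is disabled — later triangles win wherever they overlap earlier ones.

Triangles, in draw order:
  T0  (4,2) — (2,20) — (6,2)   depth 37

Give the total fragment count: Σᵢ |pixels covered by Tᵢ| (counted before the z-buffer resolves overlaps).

T0:
  2·area = 36  (B↔C swapped to make it positive)
  edge (4, 2)→(6, 2): d=(2,0) top-left  bias=+0
  edge (6, 2)→(2, 20): d=(-4,18) right/bottom  bias=-1
  edge (2, 20)→(4, 2): d=(2,-18) top-left  bias=+0
    (2,1)@(5, 3): e=[2,14,20] → #
    (3,1)@(7, 3): e=[2,-22,56] → ·
    (2,2)@(5, 5): e=[6,6,24] → #
    (3,2)@(7, 5): e=[6,-30,60] → ·
    (2,3)@(5, 7): e=[10,-2,28] → ·
    (1,5)@(3, 11): e=[18,18,0] → #  [on edge]
    (2,5)@(5, 11): e=[18,-18,36] → ·
    (1,6)@(3, 13): e=[22,10,4] → #
    (2,6)@(5, 13): e=[22,-26,40] → ·
    (1,7)@(3, 15): e=[26,2,8] → #
    (2,7)@(5, 15): e=[26,-34,44] → ·
    (1,8)@(3, 17): e=[30,-6,12] → ·
  covered (5 px):
    · · · · · ·
    · · # · · ·
    · · # · · ·
    · · · · · ·
    · · · · · ·
    · # · · · ·
    · # · · · ·
    · # · · · ·
    · · · · · ·
    · · · · · ·
    · · · · · ·
    · · · · · ·

Result: 5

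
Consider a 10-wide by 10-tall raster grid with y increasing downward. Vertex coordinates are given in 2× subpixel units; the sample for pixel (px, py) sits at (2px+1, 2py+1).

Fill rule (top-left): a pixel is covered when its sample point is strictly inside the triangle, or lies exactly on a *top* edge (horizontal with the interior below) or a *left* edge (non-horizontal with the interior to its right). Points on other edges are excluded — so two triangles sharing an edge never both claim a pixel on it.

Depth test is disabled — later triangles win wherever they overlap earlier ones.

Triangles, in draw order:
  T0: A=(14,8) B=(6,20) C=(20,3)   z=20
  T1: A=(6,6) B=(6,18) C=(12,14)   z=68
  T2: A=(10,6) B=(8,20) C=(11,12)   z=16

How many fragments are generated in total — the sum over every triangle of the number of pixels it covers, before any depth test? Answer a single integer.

T0:
  2·area = 32  (B↔C swapped to make it positive)
  edge (14, 8)→(20, 3): d=(6,-5) top-left  bias=+0
  edge (20, 3)→(6, 20): d=(-14,17) right/bottom  bias=-1
  edge (6, 20)→(14, 8): d=(8,-12) top-left  bias=+0
    (7,4)@(15, 9): e=[11,1,20] → X
    (8,4)@(17, 9): e=[21,-33,44] → .
    (6,5)@(13, 11): e=[13,7,12] → X
    (7,5)@(15, 11): e=[23,-27,36] → .
    (5,6)@(11, 13): e=[15,13,4] → X
    (6,6)@(13, 13): e=[25,-21,28] → .
    (5,7)@(11, 15): e=[27,-15,20] → .
  covered (3 px):
    . . . . . . . . . .
    . . . . . . . . . .
    . . . . . . . . . .
    . . . . . . . . . .
    . . . . . . . X . .
    . . . . . . X . . .
    . . . . . X . . . .
    . . . . . . . . . .
    . . . . . . . . . .
    . . . . . . . . . .
T1:
  2·area = 72  (B↔C swapped to make it positive)
  edge (6, 6)→(12, 14): d=(6,8) right/bottom  bias=-1
  edge (12, 14)→(6, 18): d=(-6,4) right/bottom  bias=-1
  edge (6, 18)→(6, 6): d=(0,-12) top-left  bias=+0
    (3,4)@(7, 9): e=[10,50,12] → X
    (4,4)@(9, 9): e=[-6,42,36] → .
    (3,5)@(7, 11): e=[22,38,12] → X
    (4,5)@(9, 11): e=[6,30,36] → X
    (5,5)@(11, 11): e=[-10,22,60] → .
    (3,6)@(7, 13): e=[34,26,12] → X
    (5,6)@(11, 13): e=[2,10,60] → X
    (6,6)@(13, 13): e=[-14,2,84] → .
    (3,7)@(7, 15): e=[46,14,12] → X
    (5,7)@(11, 15): e=[14,-2,60] → .
    (3,8)@(7, 17): e=[58,2,12] → X
    (4,8)@(9, 17): e=[42,-6,36] → .
  covered (9 px):
    . . . . . . . . . .
    . . . . . . . . . .
    . . . . . . . . . .
    . . . . . . . . . .
    . . . X . . . . . .
    . . . X X . . . . .
    . . . X X X . . . .
    . . . X X . . . . .
    . . . X . . . . . .
    . . . . . . . . . .
T2:
  2·area = 26  (B↔C swapped to make it positive)
  edge (10, 6)→(11, 12): d=(1,6) right/bottom  bias=-1
  edge (11, 12)→(8, 20): d=(-3,8) right/bottom  bias=-1
  edge (8, 20)→(10, 6): d=(2,-14) top-left  bias=+0
    (4,6)@(9, 13): e=[13,13,0] → X  [on edge]
    (5,6)@(11, 13): e=[1,-3,28] → .
    (4,7)@(9, 15): e=[15,7,4] → X
    (5,7)@(11, 15): e=[3,-9,32] → .
    (4,8)@(9, 17): e=[17,1,8] → X
    (5,8)@(11, 17): e=[5,-15,36] → .
    (4,9)@(9, 19): e=[19,-5,12] → .
  covered (3 px):
    . . . . . . . . . .
    . . . . . . . . . .
    . . . . . . . . . .
    . . . . . . . . . .
    . . . . . . . . . .
    . . . . . . . . . .
    . . . . X . . . . .
    . . . . X . . . . .
    . . . . X . . . . .
    . . . . . . . . . .

Answer: 15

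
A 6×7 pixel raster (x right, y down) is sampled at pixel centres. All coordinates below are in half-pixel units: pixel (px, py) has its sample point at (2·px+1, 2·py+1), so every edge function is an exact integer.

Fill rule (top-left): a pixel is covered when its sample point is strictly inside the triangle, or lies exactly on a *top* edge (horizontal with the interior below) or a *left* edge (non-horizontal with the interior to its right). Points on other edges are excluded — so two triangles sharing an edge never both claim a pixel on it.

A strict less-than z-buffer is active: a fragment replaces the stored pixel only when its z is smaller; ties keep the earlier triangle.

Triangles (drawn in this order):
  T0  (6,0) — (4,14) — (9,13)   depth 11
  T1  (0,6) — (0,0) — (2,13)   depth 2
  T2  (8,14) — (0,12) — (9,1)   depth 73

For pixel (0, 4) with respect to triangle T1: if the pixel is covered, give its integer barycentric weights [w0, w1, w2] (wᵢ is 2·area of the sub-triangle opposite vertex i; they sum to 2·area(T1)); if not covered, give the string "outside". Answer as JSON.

T0:
  2·area = 68  (B↔C swapped to make it positive)
  edge (6, 0)→(9, 13): d=(3,13) right/bottom  bias=-1
  edge (9, 13)→(4, 14): d=(-5,1) right/bottom  bias=-1
  edge (4, 14)→(6, 0): d=(2,-14) top-left  bias=+0
    (3,2)@(7, 5): e=[2,42,24] → █
    (4,2)@(9, 5): e=[-24,40,52] → ·
    (2,3)@(5, 7): e=[34,34,0] → █  [on edge]
    (4,3)@(9, 7): e=[-18,30,56] → ·
    (2,4)@(5, 9): e=[40,24,4] → █
    (4,4)@(9, 9): e=[-12,20,60] → ·
    (2,5)@(5, 11): e=[46,14,8] → █
    (4,5)@(9, 11): e=[-6,10,64] → ·
    (2,6)@(5, 13): e=[52,4,12] → █
    (4,6)@(9, 13): e=[0,0,68] → ·  [on edge]
  covered (9 px):
    · · · · · ·
    · · · · · ·
    · · · █ · ·
    · · █ █ · ·
    · · █ █ · ·
    · · █ █ · ·
    · · █ █ · ·
T1:
  2·area = 12
  edge (0, 6)→(0, 0): d=(0,-6) top-left  bias=+0
  edge (0, 0)→(2, 13): d=(2,13) right/bottom  bias=-1
  edge (2, 13)→(0, 6): d=(-2,-7) top-left  bias=+0
    (0,3)@(1, 7): e=[6,1,5] → █
    (1,3)@(3, 7): e=[18,-25,19] → ·
    (0,4)@(1, 9): e=[6,5,1] → █
    (1,4)@(3, 9): e=[18,-21,15] → ·
    (0,5)@(1, 11): e=[6,9,-3] → ·
  covered (2 px):
    · · · · · ·
    · · · · · ·
    · · · · · ·
    █ · · · · ·
    █ · · · · ·
    · · · · · ·
    · · · · · ·
T2:
  2·area = 106
  edge (8, 14)→(0, 12): d=(-8,-2) top-left  bias=+0
  edge (0, 12)→(9, 1): d=(9,-11) top-left  bias=+0
  edge (9, 1)→(8, 14): d=(-1,13) right/bottom  bias=-1
    (4,0)@(9, 1): e=[106,0,0] → ·  [on edge]
    (3,2)@(7, 5): e=[70,14,22] → █
    (4,2)@(9, 5): e=[74,36,-4] → ·
    (2,3)@(5, 7): e=[50,10,46] → █
    (4,3)@(9, 7): e=[58,54,-6] → ·
    (1,4)@(3, 9): e=[30,6,70] → █
    (4,4)@(9, 9): e=[42,72,-8] → ·
    (0,5)@(1, 11): e=[10,2,94] → █
    (4,5)@(9, 11): e=[26,90,-10] → ·
    (0,6)@(1, 13): e=[-6,20,92] → ·
    (1,6)@(3, 13): e=[-2,42,66] → ·
    (2,6)@(5, 13): e=[2,64,40] → █
  covered (12 px):
    · · · · · ·
    · · · · · ·
    · · · █ · ·
    · · █ █ · ·
    · █ █ █ · ·
    █ █ █ █ · ·
    · · █ █ · ·

Result: [5,1,6]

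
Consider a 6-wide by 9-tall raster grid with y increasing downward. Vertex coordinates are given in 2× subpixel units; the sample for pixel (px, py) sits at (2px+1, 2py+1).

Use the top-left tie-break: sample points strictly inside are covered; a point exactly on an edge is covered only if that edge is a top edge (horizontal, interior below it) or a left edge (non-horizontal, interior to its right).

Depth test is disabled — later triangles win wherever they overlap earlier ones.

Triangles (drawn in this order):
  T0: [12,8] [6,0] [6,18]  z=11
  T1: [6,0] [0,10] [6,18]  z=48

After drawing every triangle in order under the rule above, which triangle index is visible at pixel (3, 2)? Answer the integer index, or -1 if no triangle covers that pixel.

T0:
  2·area = 108  (B↔C swapped to make it positive)
  edge (12, 8)→(6, 18): d=(-6,10) right/bottom  bias=-1
  edge (6, 18)→(6, 0): d=(0,-18) top-left  bias=+0
  edge (6, 0)→(12, 8): d=(6,8) right/bottom  bias=-1
    (3,1)@(7, 3): e=[80,18,10] → X
    (4,1)@(9, 3): e=[60,54,-6] → .
    (3,2)@(7, 5): e=[68,18,22] → X
    (4,2)@(9, 5): e=[48,54,6] → X
    (5,2)@(11, 5): e=[28,90,-10] → .
    (3,3)@(7, 7): e=[56,18,34] → X
    (5,3)@(11, 7): e=[16,90,2] → X
    (3,4)@(7, 9): e=[44,18,46] → X
    (3,5)@(7, 11): e=[32,18,58] → X
    (5,5)@(11, 11): e=[-8,90,26] → .
    (3,6)@(7, 13): e=[20,18,70] → X
    (4,6)@(9, 13): e=[0,54,54] → .  [on edge]
  covered (13 px):
    . . . . . .
    . . . X . .
    . . . X X .
    . . . X X X
    . . . X X X
    . . . X X .
    . . . X . .
    . . . X . .
    . . . . . .
T1:
  2·area = 108  (B↔C swapped to make it positive)
  edge (6, 0)→(6, 18): d=(0,18) right/bottom  bias=-1
  edge (6, 18)→(0, 10): d=(-6,-8) top-left  bias=+0
  edge (0, 10)→(6, 0): d=(6,-10) top-left  bias=+0
    (2,1)@(5, 3): e=[18,82,8] → X
    (3,1)@(7, 3): e=[-18,98,28] → .
    (1,2)@(3, 5): e=[54,54,0] → X  [on edge]
    (3,2)@(7, 5): e=[-18,86,40] → .
    (1,3)@(3, 7): e=[54,42,12] → X
    (3,3)@(7, 7): e=[-18,74,52] → .
    (0,4)@(1, 9): e=[90,14,4] → X
    (3,4)@(7, 9): e=[-18,62,64] → .
    (0,5)@(1, 11): e=[90,2,16] → X
    (3,5)@(7, 11): e=[-18,50,76] → .
    (0,6)@(1, 13): e=[90,-10,28] → .
    (1,6)@(3, 13): e=[54,6,48] → X
  covered (14 px):
    . . . . . .
    . . X . . .
    . X X . . .
    . X X . . .
    X X X . . .
    X X X . . .
    . X X . . .
    . . X . . .
    . . . . . .

Z-buffer (winner per pixel, '.' = empty):
  . . . . . .
  . . 1 0 . .
  . 1 1 0 0 .
  . 1 1 0 0 0
  1 1 1 0 0 0
  1 1 1 0 0 .
  . 1 1 0 . .
  . . 1 0 . .
  . . . . . .

Answer: 0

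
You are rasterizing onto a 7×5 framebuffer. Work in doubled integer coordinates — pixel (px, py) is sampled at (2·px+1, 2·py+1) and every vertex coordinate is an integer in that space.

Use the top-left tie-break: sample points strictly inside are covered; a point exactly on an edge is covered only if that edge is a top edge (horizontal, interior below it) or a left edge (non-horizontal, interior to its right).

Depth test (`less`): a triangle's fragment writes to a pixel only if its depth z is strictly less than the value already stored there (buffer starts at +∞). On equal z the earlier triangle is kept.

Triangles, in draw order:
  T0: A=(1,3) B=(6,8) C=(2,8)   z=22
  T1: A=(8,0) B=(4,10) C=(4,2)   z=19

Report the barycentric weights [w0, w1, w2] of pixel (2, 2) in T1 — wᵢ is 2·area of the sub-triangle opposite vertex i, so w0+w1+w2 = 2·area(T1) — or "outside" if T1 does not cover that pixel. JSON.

T0:
  2·area = 20
  edge (1, 3)→(6, 8): d=(5,5) right/bottom  bias=-1
  edge (6, 8)→(2, 8): d=(-4,0) right/bottom  bias=-1
  edge (2, 8)→(1, 3): d=(-1,-5) top-left  bias=+0
    (0,1)@(1, 3): e=[0,20,0] → ·  [on edge]
    (1,2)@(3, 5): e=[0,12,8] → ·  [on edge]
    (1,3)@(3, 7): e=[10,4,6] → #
    (2,3)@(5, 7): e=[0,4,16] → ·  [on edge]
    (1,4)@(3, 9): e=[20,-4,4] → ·
    (3,4)@(7, 9): e=[0,-4,24] → ·  [on edge]
  covered (1 px):
    · · · · · · ·
    · · · · · · ·
    · · · · · · ·
    · # · · · · ·
    · · · · · · ·
T1:
  2·area = 32
  edge (8, 0)→(4, 10): d=(-4,10) right/bottom  bias=-1
  edge (4, 10)→(4, 2): d=(0,-8) top-left  bias=+0
  edge (4, 2)→(8, 0): d=(4,-2) top-left  bias=+0
    (3,0)@(7, 1): e=[6,24,2] → #
    (4,0)@(9, 1): e=[-14,40,6] → ·
    (2,1)@(5, 3): e=[18,8,6] → #
    (3,1)@(7, 3): e=[-2,24,10] → ·
    (2,2)@(5, 5): e=[10,8,14] → #
    (3,2)@(7, 5): e=[-10,24,18] → ·
    (2,3)@(5, 7): e=[2,8,22] → #
    (3,3)@(7, 7): e=[-18,24,26] → ·
    (2,4)@(5, 9): e=[-6,8,30] → ·
  covered (4 px):
    · · · # · · ·
    · · # · · · ·
    · · # · · · ·
    · · # · · · ·
    · · · · · · ·

Answer: [8,14,10]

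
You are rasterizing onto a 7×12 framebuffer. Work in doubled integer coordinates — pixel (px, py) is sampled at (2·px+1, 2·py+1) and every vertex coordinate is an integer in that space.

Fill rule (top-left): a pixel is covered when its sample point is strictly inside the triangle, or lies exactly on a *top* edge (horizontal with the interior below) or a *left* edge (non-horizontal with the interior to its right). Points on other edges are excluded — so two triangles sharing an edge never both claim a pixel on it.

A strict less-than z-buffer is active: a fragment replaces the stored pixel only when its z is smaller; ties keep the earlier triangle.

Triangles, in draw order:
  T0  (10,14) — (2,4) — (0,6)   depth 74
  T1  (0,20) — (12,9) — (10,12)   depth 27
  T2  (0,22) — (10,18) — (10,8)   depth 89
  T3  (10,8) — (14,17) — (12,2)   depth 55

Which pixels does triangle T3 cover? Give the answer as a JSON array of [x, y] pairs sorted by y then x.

T0:
  2·area = 36  (B↔C swapped to make it positive)
  edge (10, 14)→(0, 6): d=(-10,-8) top-left  bias=+0
  edge (0, 6)→(2, 4): d=(2,-2) top-left  bias=+0
  edge (2, 4)→(10, 14): d=(8,10) right/bottom  bias=-1
    (2,0)@(5, 1): e=[90,0,-54] → .  [on edge]
    (1,1)@(3, 3): e=[54,0,-18] → .  [on edge]
    (0,2)@(1, 5): e=[18,0,18] → X  [on edge]
    (1,2)@(3, 5): e=[34,4,-2] → .
    (0,3)@(1, 7): e=[-2,4,34] → .
    (1,3)@(3, 7): e=[14,8,14] → X
    (2,3)@(5, 7): e=[30,12,-6] → .
    (1,4)@(3, 9): e=[-6,12,30] → .
    (2,4)@(5, 9): e=[10,16,10] → X
    (3,4)@(7, 9): e=[26,20,-10] → .
    (2,5)@(5, 11): e=[-10,20,26] → .
    (3,5)@(7, 11): e=[6,24,6] → X
  covered (5 px):
    . . . . . . .
    . . . . . . .
    X . . . . . .
    . X . . . . .
    . . X . . . .
    . . . X . . .
    . . . . X . .
    . . . . . . .
    . . . . . . .
    . . . . . . .
    . . . . . . .
    . . . . . . .
T1:
  2·area = 14
  edge (0, 20)→(12, 9): d=(12,-11) top-left  bias=+0
  edge (12, 9)→(10, 12): d=(-2,3) right/bottom  bias=-1
  edge (10, 12)→(0, 20): d=(-10,8) right/bottom  bias=-1
  covered (0 px):
    . . . . . . .
    . . . . . . .
    . . . . . . .
    . . . . . . .
    . . . . . . .
    . . . . . . .
    . . . . . . .
    . . . . . . .
    . . . . . . .
    . . . . . . .
    . . . . . . .
    . . . . . . .
T2:
  2·area = 100  (B↔C swapped to make it positive)
  edge (0, 22)→(10, 8): d=(10,-14) top-left  bias=+0
  edge (10, 8)→(10, 18): d=(0,10) right/bottom  bias=-1
  edge (10, 18)→(0, 22): d=(-10,4) right/bottom  bias=-1
    (4,5)@(9, 11): e=[16,10,74] → X
    (5,5)@(11, 11): e=[44,-10,66] → .
    (3,6)@(7, 13): e=[8,30,62] → X
    (5,6)@(11, 13): e=[64,-10,46] → .
    (2,7)@(5, 15): e=[0,50,50] → X  [on edge]
    (5,7)@(11, 15): e=[84,-10,26] → .
    (2,8)@(5, 17): e=[20,50,30] → X
    (5,8)@(11, 17): e=[104,-10,6] → .
    (1,9)@(3, 19): e=[12,70,18] → X
    (4,9)@(9, 19): e=[96,10,-6] → .
    (0,10)@(1, 21): e=[4,90,6] → X
    (1,10)@(3, 21): e=[32,70,-2] → .
  covered (13 px):
    . . . . . . .
    . . . . . . .
    . . . . . . .
    . . . . . . .
    . . . . . . .
    . . . . X . .
    . . . X X . .
    . . X X X . .
    . . X X X . .
    . X X X . . .
    X . . . . . .
    . . . . . . .
T3:
  2·area = 42  (B↔C swapped to make it positive)
  edge (10, 8)→(12, 2): d=(2,-6) top-left  bias=+0
  edge (12, 2)→(14, 17): d=(2,15) right/bottom  bias=-1
  edge (14, 17)→(10, 8): d=(-4,-9) top-left  bias=+0
    (5,2)@(11, 5): e=[0,21,21] → X  [on edge]
    (6,2)@(13, 5): e=[12,-9,39] → .
    (5,3)@(11, 7): e=[4,25,13] → X
    (6,3)@(13, 7): e=[16,-5,31] → .
    (5,4)@(11, 9): e=[8,29,5] → X
    (6,4)@(13, 9): e=[20,-1,23] → .
    (4,5)@(9, 11): e=[0,63,-21] → .  [on edge]
    (5,5)@(11, 11): e=[12,33,-3] → .
    (6,5)@(13, 11): e=[24,3,15] → X
    (6,6)@(13, 13): e=[28,7,7] → X
    (6,7)@(13, 15): e=[32,11,-1] → .
    (3,8)@(7, 17): e=[0,105,-63] → .  [on edge]
    (2,11)@(5, 23): e=[0,147,-105] → .  [on edge]
  covered (5 px):
    . . . . . . .
    . . . . . . .
    . . . . . X .
    . . . . . X .
    . . . . . X .
    . . . . . . X
    . . . . . . X
    . . . . . . .
    . . . . . . .
    . . . . . . .
    . . . . . . .
    . . . . . . .

Answer: [[5,2],[5,3],[5,4],[6,5],[6,6]]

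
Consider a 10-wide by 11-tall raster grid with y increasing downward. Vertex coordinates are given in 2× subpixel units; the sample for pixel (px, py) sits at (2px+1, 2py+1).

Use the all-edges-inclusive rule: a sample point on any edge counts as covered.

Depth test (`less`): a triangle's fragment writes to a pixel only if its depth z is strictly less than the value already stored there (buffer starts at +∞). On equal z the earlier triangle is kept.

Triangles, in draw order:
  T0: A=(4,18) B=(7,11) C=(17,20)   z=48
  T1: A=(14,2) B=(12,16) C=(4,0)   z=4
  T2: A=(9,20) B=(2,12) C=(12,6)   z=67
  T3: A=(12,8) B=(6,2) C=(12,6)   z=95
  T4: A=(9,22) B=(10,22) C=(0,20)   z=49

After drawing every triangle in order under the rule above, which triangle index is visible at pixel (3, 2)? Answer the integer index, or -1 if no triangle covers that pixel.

T0:
  2·area = 97
  edge (4, 18)→(7, 11): d=(3,-7) inclusive
  edge (7, 11)→(17, 20): d=(10,9) inclusive
  edge (17, 20)→(4, 18): d=(-13,-2) inclusive
    (3,5)@(7, 11): e=[0,0,97] → X  [on edge]
    (4,5)@(9, 11): e=[14,-18,101] → .
    (3,6)@(7, 13): e=[6,20,71] → X
    (4,6)@(9, 13): e=[20,2,75] → X
    (5,6)@(11, 13): e=[34,-16,79] → .
    (3,7)@(7, 15): e=[12,40,45] → X
    (5,7)@(11, 15): e=[40,4,53] → X
    (6,7)@(13, 15): e=[54,-14,57] → .
    (2,8)@(5, 17): e=[4,78,15] → X
    (6,8)@(13, 17): e=[60,6,31] → X
    (7,8)@(15, 17): e=[74,-12,35] → .
    (2,9)@(5, 19): e=[10,98,-11] → .
  covered (14 px):
    . . . . . . . . . .
    . . . . . . . . . .
    . . . . . . . . . .
    . . . . . . . . . .
    . . . . . . . . . .
    . . . X . . . . . .
    . . . X X . . . . .
    . . . X X X . . . .
    . . X X X X X . . .
    . . . . . X X X . .
    . . . . . . . . . .
T1:
  2·area = 144
  edge (14, 2)→(12, 16): d=(-2,14) inclusive
  edge (12, 16)→(4, 0): d=(-8,-16) inclusive
  edge (4, 0)→(14, 2): d=(10,2) inclusive
    (2,0)@(5, 1): e=[128,8,8] → X
    (3,0)@(7, 1): e=[100,40,4] → X
    (4,0)@(9, 1): e=[72,72,0] → X  [on edge]
    (5,0)@(11, 1): e=[44,104,-4] → .
    (2,1)@(5, 3): e=[124,-8,28] → .
    (3,1)@(7, 3): e=[96,24,24] → X
    (5,1)@(11, 3): e=[40,88,16] → X
    (6,1)@(13, 3): e=[12,120,12] → X
    (7,1)@(15, 3): e=[-16,152,8] → .
    (9,1)@(19, 3): e=[-72,216,0] → .  [on edge]
    (3,2)@(7, 5): e=[92,8,44] → X
    (7,2)@(15, 5): e=[-20,136,28] → .
    (6,4)@(13, 9): e=[0,72,72] → X  [on edge]
  covered (19 px):
    . . X X X . . . . .
    . . . X X X X . . .
    . . . X X X X . . .
    . . . . X X X . . .
    . . . . X X X . . .
    . . . . . X . . . .
    . . . . . X . . . .
    . . . . . . . . . .
    . . . . . . . . . .
    . . . . . . . . . .
    . . . . . . . . . .
T2:
  2·area = 122
  edge (9, 20)→(2, 12): d=(-7,-8) inclusive
  edge (2, 12)→(12, 6): d=(10,-6) inclusive
  edge (12, 6)→(9, 20): d=(-3,14) inclusive
    (8,1)@(17, 3): e=[183,0,-61] → .  [on edge]
    (5,3)@(11, 7): e=[107,4,11] → X
    (6,3)@(13, 7): e=[123,16,-17] → .
    (3,4)@(7, 9): e=[61,0,61] → X  [on edge]
    (4,4)@(9, 9): e=[77,12,33] → X
    (6,4)@(13, 9): e=[109,36,-23] → .
    (2,5)@(5, 11): e=[31,8,83] → X
    (5,5)@(11, 11): e=[79,44,-1] → .
    (1,6)@(3, 13): e=[1,16,105] → X
    (5,6)@(11, 13): e=[65,64,-7] → .
    (1,7)@(3, 15): e=[-13,36,99] → .
    (2,7)@(5, 15): e=[3,48,71] → X
  covered (17 px):
    . . . . . . . . . .
    . . . . . . . . . .
    . . . . . . . . . .
    . . . . . X . . . .
    . . . X X X . . . .
    . . X X X . . . . .
    . X X X X . . . . .
    . . X X X . . . . .
    . . . X X . . . . .
    . . . . X . . . . .
    . . . . . . . . . .
T3:
  2·area = 12
  edge (12, 8)→(6, 2): d=(-6,-6) inclusive
  edge (6, 2)→(12, 6): d=(6,4) inclusive
  edge (12, 6)→(12, 8): d=(0,2) inclusive
    (2,0)@(5, 1): e=[0,-2,14] → .  [on edge]
    (3,1)@(7, 3): e=[0,2,10] → X  [on edge]
    (4,1)@(9, 3): e=[12,-6,6] → .
    (3,2)@(7, 5): e=[-12,14,10] → .
    (4,2)@(9, 5): e=[0,6,6] → X  [on edge]
    (5,2)@(11, 5): e=[12,-2,2] → .
    (4,3)@(9, 7): e=[-12,18,6] → .
    (5,3)@(11, 7): e=[0,10,2] → X  [on edge]
    (6,3)@(13, 7): e=[12,2,-2] → .
    (5,4)@(11, 9): e=[-12,22,2] → .
    (6,4)@(13, 9): e=[0,14,-2] → .  [on edge]
    (7,5)@(15, 11): e=[0,18,-6] → .  [on edge]
    (8,6)@(17, 13): e=[0,22,-10] → .  [on edge]
    (9,7)@(19, 15): e=[0,26,-14] → .  [on edge]
  covered (3 px):
    . . . . . . . . . .
    . . . X . . . . . .
    . . . . X . . . . .
    . . . . . X . . . .
    . . . . . . . . . .
    . . . . . . . . . .
    . . . . . . . . . .
    . . . . . . . . . .
    . . . . . . . . . .
    . . . . . . . . . .
    . . . . . . . . . .
T4:
  2·area = 2  (B↔C swapped to make it positive)
  edge (9, 22)→(0, 20): d=(-9,-2) inclusive
  edge (0, 20)→(10, 22): d=(10,2) inclusive
  edge (10, 22)→(9, 22): d=(-1,0) inclusive
    (2,10)@(5, 21): e=[1,0,1] → X  [on edge]
    (3,10)@(7, 21): e=[5,-4,1] → .
  covered (1 px):
    . . . . . . . . . .
    . . . . . . . . . .
    . . . . . . . . . .
    . . . . . . . . . .
    . . . . . . . . . .
    . . . . . . . . . .
    . . . . . . . . . .
    . . . . . . . . . .
    . . . . . . . . . .
    . . . . . . . . . .
    . . X . . . . . . .

Z-buffer (winner per pixel, '.' = empty):
  . . 1 1 1 . . . . .
  . . . 1 1 1 1 . . .
  . . . 1 1 1 1 . . .
  . . . . 1 1 1 . . .
  . . . 2 1 1 1 . . .
  . . 2 0 2 1 . . . .
  . 2 2 0 0 1 . . . .
  . . 2 0 0 0 . . . .
  . . 0 0 0 0 0 . . .
  . . . . 2 0 0 0 . .
  . . 4 . . . . . . .

Answer: 1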